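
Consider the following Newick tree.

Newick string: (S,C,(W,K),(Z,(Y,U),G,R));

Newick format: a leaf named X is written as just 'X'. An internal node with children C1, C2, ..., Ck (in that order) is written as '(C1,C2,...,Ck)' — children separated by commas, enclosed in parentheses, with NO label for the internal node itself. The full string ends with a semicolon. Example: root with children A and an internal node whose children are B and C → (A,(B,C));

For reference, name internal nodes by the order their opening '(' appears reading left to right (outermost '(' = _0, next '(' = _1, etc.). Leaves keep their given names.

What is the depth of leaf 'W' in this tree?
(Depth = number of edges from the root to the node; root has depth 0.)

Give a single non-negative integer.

Newick: (S,C,(W,K),(Z,(Y,U),G,R));
Naming internals by '(' encounter order: outermost '(' = _0, next = _1, ...
Query node: W
Path from root: _0 -> _1 -> W
Depth of W: 2 (number of edges from root)

Answer: 2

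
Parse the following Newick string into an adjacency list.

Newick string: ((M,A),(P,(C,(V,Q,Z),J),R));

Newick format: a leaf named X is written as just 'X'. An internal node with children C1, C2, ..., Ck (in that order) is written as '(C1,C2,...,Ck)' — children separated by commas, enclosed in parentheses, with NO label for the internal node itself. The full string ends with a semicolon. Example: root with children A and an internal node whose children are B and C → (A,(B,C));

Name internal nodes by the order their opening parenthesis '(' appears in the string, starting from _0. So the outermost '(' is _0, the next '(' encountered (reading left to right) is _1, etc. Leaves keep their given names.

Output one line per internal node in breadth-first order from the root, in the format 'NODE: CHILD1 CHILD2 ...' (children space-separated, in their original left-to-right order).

Input: ((M,A),(P,(C,(V,Q,Z),J),R));
Scanning left-to-right, naming '(' by encounter order:
  pos 0: '(' -> open internal node _0 (depth 1)
  pos 1: '(' -> open internal node _1 (depth 2)
  pos 5: ')' -> close internal node _1 (now at depth 1)
  pos 7: '(' -> open internal node _2 (depth 2)
  pos 10: '(' -> open internal node _3 (depth 3)
  pos 13: '(' -> open internal node _4 (depth 4)
  pos 19: ')' -> close internal node _4 (now at depth 3)
  pos 22: ')' -> close internal node _3 (now at depth 2)
  pos 25: ')' -> close internal node _2 (now at depth 1)
  pos 26: ')' -> close internal node _0 (now at depth 0)
Total internal nodes: 5
BFS adjacency from root:
  _0: _1 _2
  _1: M A
  _2: P _3 R
  _3: C _4 J
  _4: V Q Z

Answer: _0: _1 _2
_1: M A
_2: P _3 R
_3: C _4 J
_4: V Q Z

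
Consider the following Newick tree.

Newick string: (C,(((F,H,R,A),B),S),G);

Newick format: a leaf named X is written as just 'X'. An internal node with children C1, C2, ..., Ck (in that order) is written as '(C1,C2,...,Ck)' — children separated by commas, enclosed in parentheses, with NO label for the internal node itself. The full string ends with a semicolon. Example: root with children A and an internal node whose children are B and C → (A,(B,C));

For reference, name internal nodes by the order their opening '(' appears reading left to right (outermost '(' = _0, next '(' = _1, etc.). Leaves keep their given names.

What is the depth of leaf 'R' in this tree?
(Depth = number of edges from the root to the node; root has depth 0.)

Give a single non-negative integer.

Answer: 4

Derivation:
Newick: (C,(((F,H,R,A),B),S),G);
Naming internals by '(' encounter order: outermost '(' = _0, next = _1, ...
Query node: R
Path from root: _0 -> _1 -> _2 -> _3 -> R
Depth of R: 4 (number of edges from root)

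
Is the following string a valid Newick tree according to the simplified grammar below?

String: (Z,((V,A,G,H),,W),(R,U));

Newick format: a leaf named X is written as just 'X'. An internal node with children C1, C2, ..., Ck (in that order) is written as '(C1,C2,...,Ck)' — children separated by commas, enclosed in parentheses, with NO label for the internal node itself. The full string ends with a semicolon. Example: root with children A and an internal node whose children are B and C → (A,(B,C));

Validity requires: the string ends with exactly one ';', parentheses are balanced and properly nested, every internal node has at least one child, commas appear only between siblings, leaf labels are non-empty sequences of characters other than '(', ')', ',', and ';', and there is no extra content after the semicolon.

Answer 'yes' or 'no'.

Answer: no

Derivation:
Input: (Z,((V,A,G,H),,W),(R,U));
Paren balance: 4 '(' vs 4 ')' OK
Ends with single ';': True
Full parse: FAILS (empty leaf label at pos 14)
Valid: False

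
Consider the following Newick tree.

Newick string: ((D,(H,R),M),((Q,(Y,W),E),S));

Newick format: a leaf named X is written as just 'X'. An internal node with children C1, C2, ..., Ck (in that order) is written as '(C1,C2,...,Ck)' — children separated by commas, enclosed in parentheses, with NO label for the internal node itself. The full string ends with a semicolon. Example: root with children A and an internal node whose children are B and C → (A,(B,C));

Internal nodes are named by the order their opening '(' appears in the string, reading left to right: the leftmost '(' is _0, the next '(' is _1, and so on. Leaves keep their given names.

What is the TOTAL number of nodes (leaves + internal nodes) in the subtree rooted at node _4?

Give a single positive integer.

Newick: ((D,(H,R),M),((Q,(Y,W),E),S));
Locate _4: it is the '(' at position 14 (the 5th '(' reading left to right).
Query: subtree rooted at _4
_4: subtree_size = 1 + 5
  Q: subtree_size = 1 + 0
  _5: subtree_size = 1 + 2
    Y: subtree_size = 1 + 0
    W: subtree_size = 1 + 0
  E: subtree_size = 1 + 0
Total subtree size of _4: 6

Answer: 6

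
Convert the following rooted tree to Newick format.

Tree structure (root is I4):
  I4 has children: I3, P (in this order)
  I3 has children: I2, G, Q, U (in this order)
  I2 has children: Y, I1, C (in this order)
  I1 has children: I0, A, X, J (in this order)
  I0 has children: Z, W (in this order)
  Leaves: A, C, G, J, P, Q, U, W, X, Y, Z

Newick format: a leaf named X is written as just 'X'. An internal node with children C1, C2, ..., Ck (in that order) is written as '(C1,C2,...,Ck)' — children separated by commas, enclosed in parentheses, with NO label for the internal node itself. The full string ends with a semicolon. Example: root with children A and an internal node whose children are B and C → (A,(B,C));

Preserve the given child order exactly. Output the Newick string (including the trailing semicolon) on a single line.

Answer: (((Y,((Z,W),A,X,J),C),G,Q,U),P);

Derivation:
internal I4 with children ['I3', 'P']
  internal I3 with children ['I2', 'G', 'Q', 'U']
    internal I2 with children ['Y', 'I1', 'C']
      leaf 'Y' → 'Y'
      internal I1 with children ['I0', 'A', 'X', 'J']
        internal I0 with children ['Z', 'W']
          leaf 'Z' → 'Z'
          leaf 'W' → 'W'
        → '(Z,W)'
        leaf 'A' → 'A'
        leaf 'X' → 'X'
        leaf 'J' → 'J'
      → '((Z,W),A,X,J)'
      leaf 'C' → 'C'
    → '(Y,((Z,W),A,X,J),C)'
    leaf 'G' → 'G'
    leaf 'Q' → 'Q'
    leaf 'U' → 'U'
  → '((Y,((Z,W),A,X,J),C),G,Q,U)'
  leaf 'P' → 'P'
→ '(((Y,((Z,W),A,X,J),C),G,Q,U),P)'
Final: (((Y,((Z,W),A,X,J),C),G,Q,U),P);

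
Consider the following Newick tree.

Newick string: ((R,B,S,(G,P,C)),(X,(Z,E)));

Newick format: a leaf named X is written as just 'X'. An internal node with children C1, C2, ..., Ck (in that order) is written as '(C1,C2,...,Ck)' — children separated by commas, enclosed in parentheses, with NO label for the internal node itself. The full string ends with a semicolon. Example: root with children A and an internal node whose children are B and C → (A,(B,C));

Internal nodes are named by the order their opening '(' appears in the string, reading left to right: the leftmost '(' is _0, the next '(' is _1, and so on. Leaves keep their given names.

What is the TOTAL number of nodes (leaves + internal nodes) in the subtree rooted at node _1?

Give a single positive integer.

Newick: ((R,B,S,(G,P,C)),(X,(Z,E)));
Locate _1: it is the '(' at position 1 (the 2nd '(' reading left to right).
Query: subtree rooted at _1
_1: subtree_size = 1 + 7
  R: subtree_size = 1 + 0
  B: subtree_size = 1 + 0
  S: subtree_size = 1 + 0
  _2: subtree_size = 1 + 3
    G: subtree_size = 1 + 0
    P: subtree_size = 1 + 0
    C: subtree_size = 1 + 0
Total subtree size of _1: 8

Answer: 8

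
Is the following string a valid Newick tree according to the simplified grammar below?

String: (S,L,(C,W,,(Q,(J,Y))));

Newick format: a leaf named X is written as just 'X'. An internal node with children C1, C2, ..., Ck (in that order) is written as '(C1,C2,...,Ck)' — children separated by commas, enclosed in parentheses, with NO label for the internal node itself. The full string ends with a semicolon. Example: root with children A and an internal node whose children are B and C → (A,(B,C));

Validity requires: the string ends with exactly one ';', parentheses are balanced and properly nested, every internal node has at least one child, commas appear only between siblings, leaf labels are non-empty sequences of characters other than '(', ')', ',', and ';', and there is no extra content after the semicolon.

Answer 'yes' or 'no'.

Input: (S,L,(C,W,,(Q,(J,Y))));
Paren balance: 4 '(' vs 4 ')' OK
Ends with single ';': True
Full parse: FAILS (empty leaf label at pos 10)
Valid: False

Answer: no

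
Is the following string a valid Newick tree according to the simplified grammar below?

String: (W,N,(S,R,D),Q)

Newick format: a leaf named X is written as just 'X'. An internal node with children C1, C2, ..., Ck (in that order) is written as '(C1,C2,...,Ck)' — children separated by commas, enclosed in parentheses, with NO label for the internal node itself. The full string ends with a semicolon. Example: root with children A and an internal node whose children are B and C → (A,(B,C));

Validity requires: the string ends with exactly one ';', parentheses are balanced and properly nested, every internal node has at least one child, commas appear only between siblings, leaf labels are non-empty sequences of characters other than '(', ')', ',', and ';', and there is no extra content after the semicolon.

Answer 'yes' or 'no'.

Answer: no

Derivation:
Input: (W,N,(S,R,D),Q)
Paren balance: 2 '(' vs 2 ')' OK
Ends with single ';': False
Full parse: FAILS (must end with ;)
Valid: False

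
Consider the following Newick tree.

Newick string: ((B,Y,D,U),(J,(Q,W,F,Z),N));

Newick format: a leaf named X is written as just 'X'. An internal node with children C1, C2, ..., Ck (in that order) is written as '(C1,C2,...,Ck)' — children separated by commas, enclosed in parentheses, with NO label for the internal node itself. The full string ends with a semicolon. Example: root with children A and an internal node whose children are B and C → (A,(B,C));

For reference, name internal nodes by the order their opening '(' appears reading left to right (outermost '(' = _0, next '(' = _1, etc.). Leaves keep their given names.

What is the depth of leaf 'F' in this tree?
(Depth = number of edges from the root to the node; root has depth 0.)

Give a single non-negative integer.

Answer: 3

Derivation:
Newick: ((B,Y,D,U),(J,(Q,W,F,Z),N));
Naming internals by '(' encounter order: outermost '(' = _0, next = _1, ...
Query node: F
Path from root: _0 -> _2 -> _3 -> F
Depth of F: 3 (number of edges from root)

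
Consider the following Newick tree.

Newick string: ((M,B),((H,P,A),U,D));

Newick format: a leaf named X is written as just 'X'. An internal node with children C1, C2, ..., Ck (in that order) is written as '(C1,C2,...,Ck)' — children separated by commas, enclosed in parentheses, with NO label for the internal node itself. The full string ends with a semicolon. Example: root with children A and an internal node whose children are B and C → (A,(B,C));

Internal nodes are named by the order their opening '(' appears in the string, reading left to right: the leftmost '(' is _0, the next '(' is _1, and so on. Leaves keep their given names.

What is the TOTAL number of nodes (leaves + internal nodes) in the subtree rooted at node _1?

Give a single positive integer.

Answer: 3

Derivation:
Newick: ((M,B),((H,P,A),U,D));
Locate _1: it is the '(' at position 1 (the 2nd '(' reading left to right).
Query: subtree rooted at _1
_1: subtree_size = 1 + 2
  M: subtree_size = 1 + 0
  B: subtree_size = 1 + 0
Total subtree size of _1: 3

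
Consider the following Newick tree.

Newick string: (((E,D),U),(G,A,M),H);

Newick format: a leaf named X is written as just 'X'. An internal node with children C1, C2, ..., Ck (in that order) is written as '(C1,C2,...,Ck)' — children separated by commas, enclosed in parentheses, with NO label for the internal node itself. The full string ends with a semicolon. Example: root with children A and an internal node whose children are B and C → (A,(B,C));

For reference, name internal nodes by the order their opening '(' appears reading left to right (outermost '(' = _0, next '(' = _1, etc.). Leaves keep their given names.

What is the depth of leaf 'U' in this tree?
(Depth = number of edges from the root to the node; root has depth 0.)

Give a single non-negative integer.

Newick: (((E,D),U),(G,A,M),H);
Naming internals by '(' encounter order: outermost '(' = _0, next = _1, ...
Query node: U
Path from root: _0 -> _1 -> U
Depth of U: 2 (number of edges from root)

Answer: 2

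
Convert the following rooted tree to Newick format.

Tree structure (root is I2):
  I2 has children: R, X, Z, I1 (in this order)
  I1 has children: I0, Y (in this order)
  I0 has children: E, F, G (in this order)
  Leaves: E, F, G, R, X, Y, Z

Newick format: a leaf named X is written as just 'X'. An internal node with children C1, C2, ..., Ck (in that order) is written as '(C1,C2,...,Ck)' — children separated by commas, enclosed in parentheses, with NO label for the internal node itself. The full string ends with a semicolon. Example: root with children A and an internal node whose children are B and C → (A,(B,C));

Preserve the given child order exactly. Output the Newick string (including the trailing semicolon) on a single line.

Answer: (R,X,Z,((E,F,G),Y));

Derivation:
internal I2 with children ['R', 'X', 'Z', 'I1']
  leaf 'R' → 'R'
  leaf 'X' → 'X'
  leaf 'Z' → 'Z'
  internal I1 with children ['I0', 'Y']
    internal I0 with children ['E', 'F', 'G']
      leaf 'E' → 'E'
      leaf 'F' → 'F'
      leaf 'G' → 'G'
    → '(E,F,G)'
    leaf 'Y' → 'Y'
  → '((E,F,G),Y)'
→ '(R,X,Z,((E,F,G),Y))'
Final: (R,X,Z,((E,F,G),Y));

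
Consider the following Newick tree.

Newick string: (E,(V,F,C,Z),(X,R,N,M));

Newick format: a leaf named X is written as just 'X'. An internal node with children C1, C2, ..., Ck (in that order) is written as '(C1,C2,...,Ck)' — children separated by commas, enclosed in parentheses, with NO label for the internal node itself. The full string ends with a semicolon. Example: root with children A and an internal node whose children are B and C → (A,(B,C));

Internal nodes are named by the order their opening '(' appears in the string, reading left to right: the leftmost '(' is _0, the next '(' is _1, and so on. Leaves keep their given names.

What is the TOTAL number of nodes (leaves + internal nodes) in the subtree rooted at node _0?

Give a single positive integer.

Newick: (E,(V,F,C,Z),(X,R,N,M));
Locate _0: it is the '(' at position 0 (the 1st '(' reading left to right).
Query: subtree rooted at _0
_0: subtree_size = 1 + 11
  E: subtree_size = 1 + 0
  _1: subtree_size = 1 + 4
    V: subtree_size = 1 + 0
    F: subtree_size = 1 + 0
    C: subtree_size = 1 + 0
    Z: subtree_size = 1 + 0
  _2: subtree_size = 1 + 4
    X: subtree_size = 1 + 0
    R: subtree_size = 1 + 0
    N: subtree_size = 1 + 0
    M: subtree_size = 1 + 0
Total subtree size of _0: 12

Answer: 12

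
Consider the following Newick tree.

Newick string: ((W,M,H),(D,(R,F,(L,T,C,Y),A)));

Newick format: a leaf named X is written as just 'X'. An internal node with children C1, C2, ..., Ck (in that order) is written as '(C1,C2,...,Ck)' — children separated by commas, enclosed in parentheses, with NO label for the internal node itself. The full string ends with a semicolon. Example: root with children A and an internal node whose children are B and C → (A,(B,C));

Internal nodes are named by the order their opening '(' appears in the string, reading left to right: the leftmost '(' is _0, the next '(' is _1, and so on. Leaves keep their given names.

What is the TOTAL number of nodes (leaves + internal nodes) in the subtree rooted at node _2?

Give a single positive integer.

Answer: 11

Derivation:
Newick: ((W,M,H),(D,(R,F,(L,T,C,Y),A)));
Locate _2: it is the '(' at position 9 (the 3rd '(' reading left to right).
Query: subtree rooted at _2
_2: subtree_size = 1 + 10
  D: subtree_size = 1 + 0
  _3: subtree_size = 1 + 8
    R: subtree_size = 1 + 0
    F: subtree_size = 1 + 0
    _4: subtree_size = 1 + 4
      L: subtree_size = 1 + 0
      T: subtree_size = 1 + 0
      C: subtree_size = 1 + 0
      Y: subtree_size = 1 + 0
    A: subtree_size = 1 + 0
Total subtree size of _2: 11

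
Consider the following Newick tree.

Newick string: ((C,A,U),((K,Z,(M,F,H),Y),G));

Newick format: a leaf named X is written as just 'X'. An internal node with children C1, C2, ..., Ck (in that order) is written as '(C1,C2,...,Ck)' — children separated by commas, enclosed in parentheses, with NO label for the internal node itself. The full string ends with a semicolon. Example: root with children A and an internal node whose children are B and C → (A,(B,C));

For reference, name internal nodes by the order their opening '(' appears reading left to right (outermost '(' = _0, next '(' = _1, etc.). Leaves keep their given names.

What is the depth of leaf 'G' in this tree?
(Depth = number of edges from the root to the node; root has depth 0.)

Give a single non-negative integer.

Newick: ((C,A,U),((K,Z,(M,F,H),Y),G));
Naming internals by '(' encounter order: outermost '(' = _0, next = _1, ...
Query node: G
Path from root: _0 -> _2 -> G
Depth of G: 2 (number of edges from root)

Answer: 2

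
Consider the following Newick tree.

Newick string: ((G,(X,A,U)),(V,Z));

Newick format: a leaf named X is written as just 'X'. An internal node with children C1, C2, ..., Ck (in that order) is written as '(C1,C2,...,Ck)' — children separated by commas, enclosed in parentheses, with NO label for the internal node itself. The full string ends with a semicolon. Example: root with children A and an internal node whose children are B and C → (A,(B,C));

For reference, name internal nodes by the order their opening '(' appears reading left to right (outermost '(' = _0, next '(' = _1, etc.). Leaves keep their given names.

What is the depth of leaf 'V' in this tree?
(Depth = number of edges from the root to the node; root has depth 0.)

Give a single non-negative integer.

Answer: 2

Derivation:
Newick: ((G,(X,A,U)),(V,Z));
Naming internals by '(' encounter order: outermost '(' = _0, next = _1, ...
Query node: V
Path from root: _0 -> _3 -> V
Depth of V: 2 (number of edges from root)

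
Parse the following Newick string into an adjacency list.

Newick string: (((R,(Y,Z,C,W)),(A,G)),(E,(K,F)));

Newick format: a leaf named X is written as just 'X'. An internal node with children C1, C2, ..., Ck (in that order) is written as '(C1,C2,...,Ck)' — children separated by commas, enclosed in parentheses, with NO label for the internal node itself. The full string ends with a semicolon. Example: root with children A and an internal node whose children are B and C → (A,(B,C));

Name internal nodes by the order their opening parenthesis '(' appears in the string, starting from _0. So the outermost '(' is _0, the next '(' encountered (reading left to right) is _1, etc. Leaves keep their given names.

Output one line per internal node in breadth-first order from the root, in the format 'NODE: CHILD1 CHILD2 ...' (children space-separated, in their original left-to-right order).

Answer: _0: _1 _5
_1: _2 _4
_5: E _6
_2: R _3
_4: A G
_6: K F
_3: Y Z C W

Derivation:
Input: (((R,(Y,Z,C,W)),(A,G)),(E,(K,F)));
Scanning left-to-right, naming '(' by encounter order:
  pos 0: '(' -> open internal node _0 (depth 1)
  pos 1: '(' -> open internal node _1 (depth 2)
  pos 2: '(' -> open internal node _2 (depth 3)
  pos 5: '(' -> open internal node _3 (depth 4)
  pos 13: ')' -> close internal node _3 (now at depth 3)
  pos 14: ')' -> close internal node _2 (now at depth 2)
  pos 16: '(' -> open internal node _4 (depth 3)
  pos 20: ')' -> close internal node _4 (now at depth 2)
  pos 21: ')' -> close internal node _1 (now at depth 1)
  pos 23: '(' -> open internal node _5 (depth 2)
  pos 26: '(' -> open internal node _6 (depth 3)
  pos 30: ')' -> close internal node _6 (now at depth 2)
  pos 31: ')' -> close internal node _5 (now at depth 1)
  pos 32: ')' -> close internal node _0 (now at depth 0)
Total internal nodes: 7
BFS adjacency from root:
  _0: _1 _5
  _1: _2 _4
  _5: E _6
  _2: R _3
  _4: A G
  _6: K F
  _3: Y Z C W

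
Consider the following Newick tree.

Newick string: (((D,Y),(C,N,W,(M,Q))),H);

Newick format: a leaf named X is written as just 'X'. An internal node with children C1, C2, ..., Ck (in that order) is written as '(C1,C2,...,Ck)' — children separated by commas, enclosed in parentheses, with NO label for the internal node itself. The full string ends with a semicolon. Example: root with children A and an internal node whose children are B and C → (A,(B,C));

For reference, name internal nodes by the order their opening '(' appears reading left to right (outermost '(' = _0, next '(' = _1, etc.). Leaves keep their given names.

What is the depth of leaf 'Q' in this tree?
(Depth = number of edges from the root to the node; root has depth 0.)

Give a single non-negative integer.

Newick: (((D,Y),(C,N,W,(M,Q))),H);
Naming internals by '(' encounter order: outermost '(' = _0, next = _1, ...
Query node: Q
Path from root: _0 -> _1 -> _3 -> _4 -> Q
Depth of Q: 4 (number of edges from root)

Answer: 4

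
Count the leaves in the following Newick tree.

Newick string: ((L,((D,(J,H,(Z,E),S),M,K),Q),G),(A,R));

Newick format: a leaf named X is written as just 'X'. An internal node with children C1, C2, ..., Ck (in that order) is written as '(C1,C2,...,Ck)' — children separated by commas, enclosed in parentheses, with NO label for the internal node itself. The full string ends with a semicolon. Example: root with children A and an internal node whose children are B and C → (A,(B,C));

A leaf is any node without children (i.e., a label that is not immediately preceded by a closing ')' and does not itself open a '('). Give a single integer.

Answer: 13

Derivation:
Newick: ((L,((D,(J,H,(Z,E),S),M,K),Q),G),(A,R));
Scan left-to-right; a leaf is any maximal label run not followed by '(':
  pos 2: leaf 'L' → count = 1
  pos 6: leaf 'D' → count = 2
  pos 9: leaf 'J' → count = 3
  pos 11: leaf 'H' → count = 4
  pos 14: leaf 'Z' → count = 5
  pos 16: leaf 'E' → count = 6
  pos 19: leaf 'S' → count = 7
  pos 22: leaf 'M' → count = 8
  pos 24: leaf 'K' → count = 9
  pos 27: leaf 'Q' → count = 10
  pos 30: leaf 'G' → count = 11
  pos 34: leaf 'A' → count = 12
  pos 36: leaf 'R' → count = 13
Total leaves: 13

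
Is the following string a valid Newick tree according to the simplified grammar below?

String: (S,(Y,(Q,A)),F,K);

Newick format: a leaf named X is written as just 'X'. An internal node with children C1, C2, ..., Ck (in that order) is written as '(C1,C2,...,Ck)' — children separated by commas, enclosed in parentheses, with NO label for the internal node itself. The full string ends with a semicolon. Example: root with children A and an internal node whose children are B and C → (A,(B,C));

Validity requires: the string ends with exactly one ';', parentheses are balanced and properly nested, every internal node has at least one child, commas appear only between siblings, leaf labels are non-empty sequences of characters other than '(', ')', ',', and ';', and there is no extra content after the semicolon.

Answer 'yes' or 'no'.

Input: (S,(Y,(Q,A)),F,K);
Paren balance: 3 '(' vs 3 ')' OK
Ends with single ';': True
Full parse: OK
Valid: True

Answer: yes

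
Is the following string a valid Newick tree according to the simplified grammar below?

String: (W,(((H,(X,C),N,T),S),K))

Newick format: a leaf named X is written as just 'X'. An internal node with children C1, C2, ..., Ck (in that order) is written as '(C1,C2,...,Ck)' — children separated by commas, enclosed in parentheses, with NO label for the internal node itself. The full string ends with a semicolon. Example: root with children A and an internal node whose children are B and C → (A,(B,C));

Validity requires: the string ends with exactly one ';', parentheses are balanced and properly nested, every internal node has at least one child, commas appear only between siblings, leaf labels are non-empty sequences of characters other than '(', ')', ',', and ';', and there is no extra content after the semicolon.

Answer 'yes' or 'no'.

Answer: no

Derivation:
Input: (W,(((H,(X,C),N,T),S),K))
Paren balance: 5 '(' vs 5 ')' OK
Ends with single ';': False
Full parse: FAILS (must end with ;)
Valid: False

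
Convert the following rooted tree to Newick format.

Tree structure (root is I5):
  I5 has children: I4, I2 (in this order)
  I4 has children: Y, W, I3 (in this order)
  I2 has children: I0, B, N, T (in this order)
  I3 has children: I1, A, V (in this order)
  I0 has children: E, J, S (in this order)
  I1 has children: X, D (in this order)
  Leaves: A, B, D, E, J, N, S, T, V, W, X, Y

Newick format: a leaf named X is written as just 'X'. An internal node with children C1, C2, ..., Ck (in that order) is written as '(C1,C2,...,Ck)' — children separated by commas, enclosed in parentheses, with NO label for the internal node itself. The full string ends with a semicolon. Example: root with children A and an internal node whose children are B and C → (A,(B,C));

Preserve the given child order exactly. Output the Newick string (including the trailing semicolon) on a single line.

Answer: ((Y,W,((X,D),A,V)),((E,J,S),B,N,T));

Derivation:
internal I5 with children ['I4', 'I2']
  internal I4 with children ['Y', 'W', 'I3']
    leaf 'Y' → 'Y'
    leaf 'W' → 'W'
    internal I3 with children ['I1', 'A', 'V']
      internal I1 with children ['X', 'D']
        leaf 'X' → 'X'
        leaf 'D' → 'D'
      → '(X,D)'
      leaf 'A' → 'A'
      leaf 'V' → 'V'
    → '((X,D),A,V)'
  → '(Y,W,((X,D),A,V))'
  internal I2 with children ['I0', 'B', 'N', 'T']
    internal I0 with children ['E', 'J', 'S']
      leaf 'E' → 'E'
      leaf 'J' → 'J'
      leaf 'S' → 'S'
    → '(E,J,S)'
    leaf 'B' → 'B'
    leaf 'N' → 'N'
    leaf 'T' → 'T'
  → '((E,J,S),B,N,T)'
→ '((Y,W,((X,D),A,V)),((E,J,S),B,N,T))'
Final: ((Y,W,((X,D),A,V)),((E,J,S),B,N,T));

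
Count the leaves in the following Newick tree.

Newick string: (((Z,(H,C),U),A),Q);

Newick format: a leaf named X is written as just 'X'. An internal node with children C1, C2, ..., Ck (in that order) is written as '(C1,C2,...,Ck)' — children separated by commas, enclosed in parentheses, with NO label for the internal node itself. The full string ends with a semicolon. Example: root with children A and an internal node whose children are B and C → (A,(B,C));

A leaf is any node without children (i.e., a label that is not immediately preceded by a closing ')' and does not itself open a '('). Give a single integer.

Answer: 6

Derivation:
Newick: (((Z,(H,C),U),A),Q);
Scan left-to-right; a leaf is any maximal label run not followed by '(':
  pos 3: leaf 'Z' → count = 1
  pos 6: leaf 'H' → count = 2
  pos 8: leaf 'C' → count = 3
  pos 11: leaf 'U' → count = 4
  pos 14: leaf 'A' → count = 5
  pos 17: leaf 'Q' → count = 6
Total leaves: 6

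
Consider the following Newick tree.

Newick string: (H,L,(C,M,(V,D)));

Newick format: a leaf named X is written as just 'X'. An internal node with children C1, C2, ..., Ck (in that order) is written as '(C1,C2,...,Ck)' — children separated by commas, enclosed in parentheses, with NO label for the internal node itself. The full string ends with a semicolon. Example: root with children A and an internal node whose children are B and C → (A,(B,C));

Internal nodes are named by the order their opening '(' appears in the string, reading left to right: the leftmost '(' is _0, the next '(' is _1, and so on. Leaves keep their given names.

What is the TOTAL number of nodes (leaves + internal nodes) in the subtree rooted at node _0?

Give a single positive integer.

Newick: (H,L,(C,M,(V,D)));
Locate _0: it is the '(' at position 0 (the 1st '(' reading left to right).
Query: subtree rooted at _0
_0: subtree_size = 1 + 8
  H: subtree_size = 1 + 0
  L: subtree_size = 1 + 0
  _1: subtree_size = 1 + 5
    C: subtree_size = 1 + 0
    M: subtree_size = 1 + 0
    _2: subtree_size = 1 + 2
      V: subtree_size = 1 + 0
      D: subtree_size = 1 + 0
Total subtree size of _0: 9

Answer: 9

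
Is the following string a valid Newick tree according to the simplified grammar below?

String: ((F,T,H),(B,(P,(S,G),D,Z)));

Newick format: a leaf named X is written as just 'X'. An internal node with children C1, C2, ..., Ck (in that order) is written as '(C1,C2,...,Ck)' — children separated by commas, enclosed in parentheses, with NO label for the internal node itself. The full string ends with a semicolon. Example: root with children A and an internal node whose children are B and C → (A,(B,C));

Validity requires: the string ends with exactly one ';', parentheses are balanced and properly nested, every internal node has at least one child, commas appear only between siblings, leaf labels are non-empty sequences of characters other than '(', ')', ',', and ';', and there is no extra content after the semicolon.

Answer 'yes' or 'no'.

Input: ((F,T,H),(B,(P,(S,G),D,Z)));
Paren balance: 5 '(' vs 5 ')' OK
Ends with single ';': True
Full parse: OK
Valid: True

Answer: yes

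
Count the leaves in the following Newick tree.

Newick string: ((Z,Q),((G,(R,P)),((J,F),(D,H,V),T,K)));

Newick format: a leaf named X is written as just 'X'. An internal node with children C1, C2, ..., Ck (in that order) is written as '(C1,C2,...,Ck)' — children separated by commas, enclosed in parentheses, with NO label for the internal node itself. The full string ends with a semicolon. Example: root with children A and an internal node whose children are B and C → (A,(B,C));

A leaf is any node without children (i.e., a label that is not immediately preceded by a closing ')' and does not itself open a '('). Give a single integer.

Newick: ((Z,Q),((G,(R,P)),((J,F),(D,H,V),T,K)));
Scan left-to-right; a leaf is any maximal label run not followed by '(':
  pos 2: leaf 'Z' → count = 1
  pos 4: leaf 'Q' → count = 2
  pos 9: leaf 'G' → count = 3
  pos 12: leaf 'R' → count = 4
  pos 14: leaf 'P' → count = 5
  pos 20: leaf 'J' → count = 6
  pos 22: leaf 'F' → count = 7
  pos 26: leaf 'D' → count = 8
  pos 28: leaf 'H' → count = 9
  pos 30: leaf 'V' → count = 10
  pos 33: leaf 'T' → count = 11
  pos 35: leaf 'K' → count = 12
Total leaves: 12

Answer: 12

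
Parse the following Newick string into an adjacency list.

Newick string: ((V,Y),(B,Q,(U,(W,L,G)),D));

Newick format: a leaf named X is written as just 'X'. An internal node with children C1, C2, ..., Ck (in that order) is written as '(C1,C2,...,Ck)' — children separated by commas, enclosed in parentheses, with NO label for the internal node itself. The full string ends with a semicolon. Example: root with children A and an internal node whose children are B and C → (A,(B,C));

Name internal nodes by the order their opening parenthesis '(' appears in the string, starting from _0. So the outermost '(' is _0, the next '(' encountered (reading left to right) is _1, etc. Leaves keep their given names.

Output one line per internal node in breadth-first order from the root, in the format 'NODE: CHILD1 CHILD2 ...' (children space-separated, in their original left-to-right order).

Answer: _0: _1 _2
_1: V Y
_2: B Q _3 D
_3: U _4
_4: W L G

Derivation:
Input: ((V,Y),(B,Q,(U,(W,L,G)),D));
Scanning left-to-right, naming '(' by encounter order:
  pos 0: '(' -> open internal node _0 (depth 1)
  pos 1: '(' -> open internal node _1 (depth 2)
  pos 5: ')' -> close internal node _1 (now at depth 1)
  pos 7: '(' -> open internal node _2 (depth 2)
  pos 12: '(' -> open internal node _3 (depth 3)
  pos 15: '(' -> open internal node _4 (depth 4)
  pos 21: ')' -> close internal node _4 (now at depth 3)
  pos 22: ')' -> close internal node _3 (now at depth 2)
  pos 25: ')' -> close internal node _2 (now at depth 1)
  pos 26: ')' -> close internal node _0 (now at depth 0)
Total internal nodes: 5
BFS adjacency from root:
  _0: _1 _2
  _1: V Y
  _2: B Q _3 D
  _3: U _4
  _4: W L G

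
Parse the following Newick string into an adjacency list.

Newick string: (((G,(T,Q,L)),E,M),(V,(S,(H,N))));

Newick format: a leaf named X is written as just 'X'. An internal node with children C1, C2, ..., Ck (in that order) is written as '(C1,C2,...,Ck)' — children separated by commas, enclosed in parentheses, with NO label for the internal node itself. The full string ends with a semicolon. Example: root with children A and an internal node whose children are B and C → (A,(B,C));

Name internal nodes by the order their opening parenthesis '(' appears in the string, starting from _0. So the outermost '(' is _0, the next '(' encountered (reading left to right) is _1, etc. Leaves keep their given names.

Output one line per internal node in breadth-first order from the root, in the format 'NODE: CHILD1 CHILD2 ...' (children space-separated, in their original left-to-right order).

Input: (((G,(T,Q,L)),E,M),(V,(S,(H,N))));
Scanning left-to-right, naming '(' by encounter order:
  pos 0: '(' -> open internal node _0 (depth 1)
  pos 1: '(' -> open internal node _1 (depth 2)
  pos 2: '(' -> open internal node _2 (depth 3)
  pos 5: '(' -> open internal node _3 (depth 4)
  pos 11: ')' -> close internal node _3 (now at depth 3)
  pos 12: ')' -> close internal node _2 (now at depth 2)
  pos 17: ')' -> close internal node _1 (now at depth 1)
  pos 19: '(' -> open internal node _4 (depth 2)
  pos 22: '(' -> open internal node _5 (depth 3)
  pos 25: '(' -> open internal node _6 (depth 4)
  pos 29: ')' -> close internal node _6 (now at depth 3)
  pos 30: ')' -> close internal node _5 (now at depth 2)
  pos 31: ')' -> close internal node _4 (now at depth 1)
  pos 32: ')' -> close internal node _0 (now at depth 0)
Total internal nodes: 7
BFS adjacency from root:
  _0: _1 _4
  _1: _2 E M
  _4: V _5
  _2: G _3
  _5: S _6
  _3: T Q L
  _6: H N

Answer: _0: _1 _4
_1: _2 E M
_4: V _5
_2: G _3
_5: S _6
_3: T Q L
_6: H N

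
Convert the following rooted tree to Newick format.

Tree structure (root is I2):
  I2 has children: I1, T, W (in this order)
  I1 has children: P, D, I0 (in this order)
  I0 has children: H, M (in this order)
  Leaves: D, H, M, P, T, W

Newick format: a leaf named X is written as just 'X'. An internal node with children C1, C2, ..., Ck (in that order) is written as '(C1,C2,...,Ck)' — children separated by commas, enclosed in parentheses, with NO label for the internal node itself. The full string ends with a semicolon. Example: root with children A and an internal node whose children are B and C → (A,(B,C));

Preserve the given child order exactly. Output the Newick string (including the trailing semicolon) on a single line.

Answer: ((P,D,(H,M)),T,W);

Derivation:
internal I2 with children ['I1', 'T', 'W']
  internal I1 with children ['P', 'D', 'I0']
    leaf 'P' → 'P'
    leaf 'D' → 'D'
    internal I0 with children ['H', 'M']
      leaf 'H' → 'H'
      leaf 'M' → 'M'
    → '(H,M)'
  → '(P,D,(H,M))'
  leaf 'T' → 'T'
  leaf 'W' → 'W'
→ '((P,D,(H,M)),T,W)'
Final: ((P,D,(H,M)),T,W);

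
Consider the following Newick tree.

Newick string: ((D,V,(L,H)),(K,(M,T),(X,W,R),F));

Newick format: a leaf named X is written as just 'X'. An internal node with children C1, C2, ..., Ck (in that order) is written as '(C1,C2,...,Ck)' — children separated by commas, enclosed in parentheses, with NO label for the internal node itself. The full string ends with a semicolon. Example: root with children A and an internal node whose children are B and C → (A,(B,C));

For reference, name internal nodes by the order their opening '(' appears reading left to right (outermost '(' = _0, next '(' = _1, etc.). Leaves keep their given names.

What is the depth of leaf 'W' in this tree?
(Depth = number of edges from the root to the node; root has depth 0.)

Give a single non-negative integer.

Newick: ((D,V,(L,H)),(K,(M,T),(X,W,R),F));
Naming internals by '(' encounter order: outermost '(' = _0, next = _1, ...
Query node: W
Path from root: _0 -> _3 -> _5 -> W
Depth of W: 3 (number of edges from root)

Answer: 3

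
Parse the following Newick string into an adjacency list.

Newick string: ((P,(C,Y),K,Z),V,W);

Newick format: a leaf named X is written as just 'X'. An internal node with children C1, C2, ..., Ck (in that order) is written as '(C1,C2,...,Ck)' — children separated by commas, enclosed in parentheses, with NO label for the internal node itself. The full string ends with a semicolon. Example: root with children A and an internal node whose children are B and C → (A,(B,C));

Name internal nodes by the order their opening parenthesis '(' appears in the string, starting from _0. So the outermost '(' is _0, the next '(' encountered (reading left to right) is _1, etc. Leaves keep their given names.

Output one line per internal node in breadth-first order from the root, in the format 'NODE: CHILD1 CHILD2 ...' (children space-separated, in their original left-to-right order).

Answer: _0: _1 V W
_1: P _2 K Z
_2: C Y

Derivation:
Input: ((P,(C,Y),K,Z),V,W);
Scanning left-to-right, naming '(' by encounter order:
  pos 0: '(' -> open internal node _0 (depth 1)
  pos 1: '(' -> open internal node _1 (depth 2)
  pos 4: '(' -> open internal node _2 (depth 3)
  pos 8: ')' -> close internal node _2 (now at depth 2)
  pos 13: ')' -> close internal node _1 (now at depth 1)
  pos 18: ')' -> close internal node _0 (now at depth 0)
Total internal nodes: 3
BFS adjacency from root:
  _0: _1 V W
  _1: P _2 K Z
  _2: C Y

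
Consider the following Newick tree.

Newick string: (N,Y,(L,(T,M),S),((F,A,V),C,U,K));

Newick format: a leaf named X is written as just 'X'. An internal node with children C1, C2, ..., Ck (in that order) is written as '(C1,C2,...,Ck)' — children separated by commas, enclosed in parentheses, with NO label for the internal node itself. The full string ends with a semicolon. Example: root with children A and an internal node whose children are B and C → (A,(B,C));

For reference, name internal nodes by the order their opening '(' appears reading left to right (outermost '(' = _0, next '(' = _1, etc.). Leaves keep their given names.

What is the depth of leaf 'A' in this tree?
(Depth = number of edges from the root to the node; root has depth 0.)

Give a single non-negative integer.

Newick: (N,Y,(L,(T,M),S),((F,A,V),C,U,K));
Naming internals by '(' encounter order: outermost '(' = _0, next = _1, ...
Query node: A
Path from root: _0 -> _3 -> _4 -> A
Depth of A: 3 (number of edges from root)

Answer: 3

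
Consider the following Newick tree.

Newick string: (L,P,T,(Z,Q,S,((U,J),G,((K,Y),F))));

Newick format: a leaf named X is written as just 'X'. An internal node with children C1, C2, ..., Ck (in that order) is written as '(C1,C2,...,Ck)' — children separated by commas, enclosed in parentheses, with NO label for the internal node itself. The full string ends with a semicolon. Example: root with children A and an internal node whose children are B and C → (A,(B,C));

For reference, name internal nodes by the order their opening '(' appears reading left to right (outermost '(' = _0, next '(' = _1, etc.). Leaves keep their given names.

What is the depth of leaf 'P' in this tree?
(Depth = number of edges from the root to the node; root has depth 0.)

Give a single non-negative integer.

Newick: (L,P,T,(Z,Q,S,((U,J),G,((K,Y),F))));
Naming internals by '(' encounter order: outermost '(' = _0, next = _1, ...
Query node: P
Path from root: _0 -> P
Depth of P: 1 (number of edges from root)

Answer: 1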